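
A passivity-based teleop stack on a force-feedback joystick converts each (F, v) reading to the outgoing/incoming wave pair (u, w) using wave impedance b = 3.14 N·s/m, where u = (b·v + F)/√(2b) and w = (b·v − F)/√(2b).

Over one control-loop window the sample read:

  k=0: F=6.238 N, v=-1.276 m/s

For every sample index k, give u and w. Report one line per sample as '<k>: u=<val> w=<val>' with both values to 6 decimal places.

0: u=0.890410 w=-4.088056

k=0: b·v=3.14×(-1.276)=-4.006640; √(2b)=2.505993; u=(-4.006640+6.238)/2.505993=0.890410, w=(-4.006640−6.238)/2.505993=-4.088056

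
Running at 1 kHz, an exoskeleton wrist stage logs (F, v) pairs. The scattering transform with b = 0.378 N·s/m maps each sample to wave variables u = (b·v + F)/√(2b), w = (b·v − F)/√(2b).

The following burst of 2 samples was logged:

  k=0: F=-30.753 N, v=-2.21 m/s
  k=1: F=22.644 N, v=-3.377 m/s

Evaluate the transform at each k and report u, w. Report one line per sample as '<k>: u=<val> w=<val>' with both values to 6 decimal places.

k=0: b·v=0.378×(-2.21)=-0.835380; √(2b)=0.869483; u=(-0.835380+(-30.753))/0.869483=-36.330089, w=(-0.835380−(-30.753))/0.869483=34.408532
k=1: b·v=0.378×(-3.377)=-1.276506; √(2b)=0.869483; u=(-1.276506+22.644)/0.869483=24.574953, w=(-1.276506−22.644)/0.869483=-27.511196

0: u=-36.330089 w=34.408532
1: u=24.574953 w=-27.511196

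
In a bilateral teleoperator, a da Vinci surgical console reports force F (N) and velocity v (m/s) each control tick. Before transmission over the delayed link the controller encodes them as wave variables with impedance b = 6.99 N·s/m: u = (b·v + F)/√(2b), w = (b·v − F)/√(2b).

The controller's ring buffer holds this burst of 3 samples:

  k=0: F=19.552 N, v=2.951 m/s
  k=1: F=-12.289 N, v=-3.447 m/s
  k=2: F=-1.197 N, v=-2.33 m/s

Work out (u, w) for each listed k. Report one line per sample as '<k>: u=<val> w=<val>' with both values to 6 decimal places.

0: u=10.746099 w=0.287642
1: u=-9.730861 w=-3.157417
2: u=-4.676057 w=-4.035776

k=0: b·v=6.99×2.951=20.627490; √(2b)=3.738984; u=(20.627490+19.552)/3.738984=10.746099, w=(20.627490−19.552)/3.738984=0.287642
k=1: b·v=6.99×(-3.447)=-24.094530; √(2b)=3.738984; u=(-24.094530+(-12.289))/3.738984=-9.730861, w=(-24.094530−(-12.289))/3.738984=-3.157417
k=2: b·v=6.99×(-2.33)=-16.286700; √(2b)=3.738984; u=(-16.286700+(-1.197))/3.738984=-4.676057, w=(-16.286700−(-1.197))/3.738984=-4.035776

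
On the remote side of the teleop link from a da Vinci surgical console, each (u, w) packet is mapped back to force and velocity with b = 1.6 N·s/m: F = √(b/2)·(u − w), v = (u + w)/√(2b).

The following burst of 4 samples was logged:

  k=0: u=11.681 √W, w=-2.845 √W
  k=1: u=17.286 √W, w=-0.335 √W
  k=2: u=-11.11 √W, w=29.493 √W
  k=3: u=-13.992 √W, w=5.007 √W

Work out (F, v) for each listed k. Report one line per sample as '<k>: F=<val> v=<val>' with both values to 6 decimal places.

k=0: u−w=14.526000, u+w=8.836000; √(b/2)=0.894427, √(2b)=1.788854; F=0.894427×14.526=12.992449, v=8.836000/1.788854=4.939474
k=1: u−w=17.621000, u+w=16.951000; √(b/2)=0.894427, √(2b)=1.788854; F=0.894427×17.621=15.760702, v=16.951000/1.788854=9.475897
k=2: u−w=-40.603000, u+w=18.383000; √(b/2)=0.894427, √(2b)=1.788854; F=0.894427×(-40.603)=-36.316427, v=18.383000/1.788854=10.276409
k=3: u−w=-18.999000, u+w=-8.985000; √(b/2)=0.894427, √(2b)=1.788854; F=0.894427×(-18.999)=-16.993222, v=-8.985000/1.788854=-5.022768

0: F=12.992449 v=4.939474
1: F=15.760702 v=9.475897
2: F=-36.316427 v=10.276409
3: F=-16.993222 v=-5.022768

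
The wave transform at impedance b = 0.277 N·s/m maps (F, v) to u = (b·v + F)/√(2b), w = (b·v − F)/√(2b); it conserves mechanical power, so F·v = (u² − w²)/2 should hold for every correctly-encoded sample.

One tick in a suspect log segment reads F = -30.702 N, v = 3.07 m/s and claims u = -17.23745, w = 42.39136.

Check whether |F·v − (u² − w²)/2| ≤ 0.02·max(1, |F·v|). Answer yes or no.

F·v = (-30.702)×3.07 = -94.25514 W.
(u² − w²)/2 = (297.12968 − 1797.02740)/2 = -749.94886 W.
|Δ| = 655.69372;  2% of max(1, |F·v|) = 1.88510.

no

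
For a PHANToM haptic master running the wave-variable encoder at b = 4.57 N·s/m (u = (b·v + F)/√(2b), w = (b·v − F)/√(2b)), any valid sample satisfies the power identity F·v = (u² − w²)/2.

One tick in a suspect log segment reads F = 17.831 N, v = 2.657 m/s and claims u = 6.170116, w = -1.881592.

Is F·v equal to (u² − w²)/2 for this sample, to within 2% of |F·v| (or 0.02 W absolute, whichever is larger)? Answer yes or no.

F·v = 17.831×2.657 = 47.376967 W.
(u² − w²)/2 = (38.070331 − 3.540388)/2 = 17.264971 W.
|Δ| = 30.111996;  2% of max(1, |F·v|) = 0.947539.

no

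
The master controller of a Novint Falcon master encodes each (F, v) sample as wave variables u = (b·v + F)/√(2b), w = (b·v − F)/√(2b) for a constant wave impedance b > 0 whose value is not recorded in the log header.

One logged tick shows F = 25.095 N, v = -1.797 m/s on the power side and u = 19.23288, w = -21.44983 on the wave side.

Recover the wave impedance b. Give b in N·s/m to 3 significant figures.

u + w = -2.21695;  u + w = √(2b)·v, so √(2b) = -2.21695/(-1.797) = 1.23370.
b = (√(2b))²/2 = 1.52200/2 = 0.76100.
(Check via u − w = 2F/√(2b): u − w = 40.68271, 2F/√(2b) = 40.68266.)

b = 0.761 N·s/m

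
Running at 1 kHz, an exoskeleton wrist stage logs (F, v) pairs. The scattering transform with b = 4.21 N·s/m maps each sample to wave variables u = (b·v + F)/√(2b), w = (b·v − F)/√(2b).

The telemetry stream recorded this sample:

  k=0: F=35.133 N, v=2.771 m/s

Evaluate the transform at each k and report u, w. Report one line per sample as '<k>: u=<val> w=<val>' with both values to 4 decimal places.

k=0: b·v=4.21×2.771=11.6659; √(2b)=2.9017; u=(11.6659+35.133)/2.9017=16.1280, w=(11.6659−35.133)/2.9017=-8.0873

0: u=16.1280 w=-8.0873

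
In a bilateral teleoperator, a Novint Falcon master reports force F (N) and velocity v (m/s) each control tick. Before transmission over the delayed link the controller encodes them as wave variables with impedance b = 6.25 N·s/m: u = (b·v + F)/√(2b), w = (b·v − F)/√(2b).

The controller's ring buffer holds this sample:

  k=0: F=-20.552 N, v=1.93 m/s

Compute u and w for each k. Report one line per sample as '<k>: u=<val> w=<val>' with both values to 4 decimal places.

k=0: b·v=6.25×1.93=12.0625; √(2b)=3.5355; u=(12.0625+(-20.552))/3.5355=-2.4012, w=(12.0625−(-20.552))/3.5355=9.2248

0: u=-2.4012 w=9.2248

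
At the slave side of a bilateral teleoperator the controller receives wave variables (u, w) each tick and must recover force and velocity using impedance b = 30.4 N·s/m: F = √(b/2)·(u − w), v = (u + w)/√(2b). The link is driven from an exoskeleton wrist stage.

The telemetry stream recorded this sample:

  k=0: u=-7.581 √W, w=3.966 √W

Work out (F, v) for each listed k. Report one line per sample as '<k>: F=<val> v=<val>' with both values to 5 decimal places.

0: F=-45.01849 v=-0.46361

k=0: u−w=-11.54700, u+w=-3.61500; √(b/2)=3.89872, √(2b)=7.79744; F=3.89872×(-11.547)=-45.01849, v=-3.61500/7.79744=-0.46361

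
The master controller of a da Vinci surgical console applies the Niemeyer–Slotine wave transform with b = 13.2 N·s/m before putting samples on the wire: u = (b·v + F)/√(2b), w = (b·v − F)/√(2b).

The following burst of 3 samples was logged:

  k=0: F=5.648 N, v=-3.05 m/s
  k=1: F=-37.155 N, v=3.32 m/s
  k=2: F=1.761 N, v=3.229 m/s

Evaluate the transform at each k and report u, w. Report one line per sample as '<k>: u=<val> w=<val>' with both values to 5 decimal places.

k=0: b·v=13.2×(-3.05)=-40.26000; √(2b)=5.13809; u=(-40.26000+5.648)/5.13809=-6.73635, w=(-40.26000−5.648)/5.13809=-8.93483
k=1: b·v=13.2×3.32=43.82400; √(2b)=5.13809; u=(43.82400+(-37.155))/5.13809=1.29795, w=(43.82400−(-37.155))/5.13809=15.76052
k=2: b·v=13.2×3.229=42.62280; √(2b)=5.13809; u=(42.62280+1.761)/5.13809=8.63819, w=(42.62280−1.761)/5.13809=7.95272

0: u=-6.73635 w=-8.93483
1: u=1.29795 w=15.76052
2: u=8.63819 w=7.95272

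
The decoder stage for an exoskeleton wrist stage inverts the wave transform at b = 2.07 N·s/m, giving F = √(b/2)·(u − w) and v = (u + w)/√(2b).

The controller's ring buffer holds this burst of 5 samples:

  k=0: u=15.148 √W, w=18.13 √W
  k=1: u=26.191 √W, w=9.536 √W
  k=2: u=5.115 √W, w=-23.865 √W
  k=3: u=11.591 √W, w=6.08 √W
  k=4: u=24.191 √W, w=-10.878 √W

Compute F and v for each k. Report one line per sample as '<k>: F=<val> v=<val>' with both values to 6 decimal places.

k=0: u−w=-2.982000, u+w=33.278000; √(b/2)=1.017349, √(2b)=2.034699; F=1.017349×(-2.982)=-3.033736, v=33.278000/2.034699=16.355245
k=1: u−w=16.655000, u+w=35.727000; √(b/2)=1.017349, √(2b)=2.034699; F=1.017349×16.655=16.943956, v=35.727000/2.034699=17.558863
k=2: u−w=28.980000, u+w=-18.750000; √(b/2)=1.017349, √(2b)=2.034699; F=1.017349×28.98=29.482788, v=-18.750000/2.034699=-9.215122
k=3: u−w=5.511000, u+w=17.671000; √(b/2)=1.017349, √(2b)=2.034699; F=1.017349×5.511=5.606613, v=17.671000/2.034699=8.684823
k=4: u−w=35.069000, u+w=13.313000; √(b/2)=1.017349, √(2b)=2.034699; F=1.017349×35.069=35.677430, v=13.313000/2.034699=6.542983

0: F=-3.033736 v=16.355245
1: F=16.943956 v=17.558863
2: F=29.482788 v=-9.215122
3: F=5.606613 v=8.684823
4: F=35.677430 v=6.542983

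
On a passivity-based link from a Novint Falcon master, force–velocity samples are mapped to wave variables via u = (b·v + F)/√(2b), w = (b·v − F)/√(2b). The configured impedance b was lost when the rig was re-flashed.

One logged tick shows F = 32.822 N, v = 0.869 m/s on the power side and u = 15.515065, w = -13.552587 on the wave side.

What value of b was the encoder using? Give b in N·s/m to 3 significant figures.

b = 2.55 N·s/m

u + w = 1.962478;  u + w = √(2b)·v, so √(2b) = 1.962478/0.869 = 2.258318.
b = (√(2b))²/2 = 5.099998/2 = 2.549999.
(Check via u − w = 2F/√(2b): u − w = 29.067652, 2F/√(2b) = 29.067656.)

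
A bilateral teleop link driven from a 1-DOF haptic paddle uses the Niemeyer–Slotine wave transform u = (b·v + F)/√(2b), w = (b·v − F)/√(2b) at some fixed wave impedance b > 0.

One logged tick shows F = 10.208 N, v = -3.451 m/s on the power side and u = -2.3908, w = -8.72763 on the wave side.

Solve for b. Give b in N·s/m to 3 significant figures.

b = 5.19 N·s/m

u + w = -11.11843;  u + w = √(2b)·v, so √(2b) = -11.11843/(-3.451) = 3.22180.
b = (√(2b))²/2 = 10.37999/2 = 5.19000.
(Check via u − w = 2F/√(2b): u − w = 6.33683, 2F/√(2b) = 6.33683.)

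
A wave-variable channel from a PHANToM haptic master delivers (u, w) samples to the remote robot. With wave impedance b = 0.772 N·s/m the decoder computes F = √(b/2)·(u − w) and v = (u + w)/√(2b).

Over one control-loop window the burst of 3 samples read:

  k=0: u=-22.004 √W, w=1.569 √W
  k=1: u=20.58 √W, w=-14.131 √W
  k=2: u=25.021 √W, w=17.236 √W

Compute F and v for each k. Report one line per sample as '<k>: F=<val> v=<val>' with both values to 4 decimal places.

0: F=-14.6456 v=-16.4456
1: F=21.5656 v=5.1900
2: F=4.8367 v=34.0075

k=0: u−w=-23.5730, u+w=-20.4350; √(b/2)=0.6213, √(2b)=1.2426; F=0.6213×(-23.573)=-14.6456, v=-20.4350/1.2426=-16.4456
k=1: u−w=34.7110, u+w=6.4490; √(b/2)=0.6213, √(2b)=1.2426; F=0.6213×34.711=21.5656, v=6.4490/1.2426=5.1900
k=2: u−w=7.7850, u+w=42.2570; √(b/2)=0.6213, √(2b)=1.2426; F=0.6213×7.785=4.8367, v=42.2570/1.2426=34.0075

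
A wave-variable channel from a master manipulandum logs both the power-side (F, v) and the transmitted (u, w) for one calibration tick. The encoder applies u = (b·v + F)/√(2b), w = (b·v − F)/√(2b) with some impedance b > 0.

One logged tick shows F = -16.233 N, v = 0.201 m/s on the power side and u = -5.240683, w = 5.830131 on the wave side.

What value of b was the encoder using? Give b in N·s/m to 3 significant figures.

u + w = 0.589448;  u + w = √(2b)·v, so √(2b) = 0.589448/0.201 = 2.932577.
b = (√(2b))²/2 = 8.600009/2 = 4.300004.
(Check via u − w = 2F/√(2b): u − w = -11.070814, 2F/√(2b) = -11.070809.)

b = 4.3 N·s/m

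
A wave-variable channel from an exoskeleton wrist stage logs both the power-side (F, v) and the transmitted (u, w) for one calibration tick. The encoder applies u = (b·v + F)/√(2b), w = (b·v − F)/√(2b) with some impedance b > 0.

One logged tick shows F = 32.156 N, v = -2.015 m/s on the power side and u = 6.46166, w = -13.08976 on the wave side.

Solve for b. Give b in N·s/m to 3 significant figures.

u + w = -6.62810;  u + w = √(2b)·v, so √(2b) = -6.62810/(-2.015) = 3.28938.
b = (√(2b))²/2 = 10.82002/2 = 5.41001.
(Check via u − w = 2F/√(2b): u − w = 19.55142, 2F/√(2b) = 19.55141.)

b = 5.41 N·s/m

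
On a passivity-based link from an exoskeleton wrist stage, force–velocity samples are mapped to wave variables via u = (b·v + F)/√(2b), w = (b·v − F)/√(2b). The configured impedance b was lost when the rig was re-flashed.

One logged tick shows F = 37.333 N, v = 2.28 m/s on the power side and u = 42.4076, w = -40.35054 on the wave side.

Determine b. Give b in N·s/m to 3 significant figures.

u + w = 2.05706;  u + w = √(2b)·v, so √(2b) = 2.05706/2.28 = 0.90222.
b = (√(2b))²/2 = 0.81400/2 = 0.40700.
(Check via u − w = 2F/√(2b): u − w = 82.75814, 2F/√(2b) = 82.75815.)

b = 0.407 N·s/m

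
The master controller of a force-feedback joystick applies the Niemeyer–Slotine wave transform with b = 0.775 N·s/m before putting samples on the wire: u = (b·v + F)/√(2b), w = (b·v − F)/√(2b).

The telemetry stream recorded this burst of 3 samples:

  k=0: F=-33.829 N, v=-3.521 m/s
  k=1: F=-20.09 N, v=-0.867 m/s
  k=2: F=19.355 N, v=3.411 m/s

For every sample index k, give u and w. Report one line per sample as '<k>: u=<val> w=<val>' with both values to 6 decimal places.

k=0: b·v=0.775×(-3.521)=-2.728775; √(2b)=1.244990; u=(-2.728775+(-33.829))/1.244990=-29.363912, w=(-2.728775−(-33.829))/1.244990=24.980302
k=1: b·v=0.775×(-0.867)=-0.671925; √(2b)=1.244990; u=(-0.671925+(-20.09))/1.244990=-16.676379, w=(-0.671925−(-20.09))/1.244990=15.596973
k=2: b·v=0.775×3.411=2.643525; √(2b)=1.244990; u=(2.643525+19.355)/1.244990=17.669640, w=(2.643525−19.355)/1.244990=-13.422980

0: u=-29.363912 w=24.980302
1: u=-16.676379 w=15.596973
2: u=17.669640 w=-13.422980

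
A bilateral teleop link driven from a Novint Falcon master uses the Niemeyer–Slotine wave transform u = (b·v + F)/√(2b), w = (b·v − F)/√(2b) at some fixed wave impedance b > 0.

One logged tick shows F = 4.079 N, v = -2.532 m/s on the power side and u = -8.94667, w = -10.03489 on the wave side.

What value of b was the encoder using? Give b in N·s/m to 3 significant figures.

u + w = -18.9816;  u + w = √(2b)·v, so √(2b) = -18.9816/(-2.532) = 7.4967.
b = (√(2b))²/2 = 56.2000/2 = 28.1000.
(Check via u − w = 2F/√(2b): u − w = 1.0882, 2F/√(2b) = 1.0882.)

b = 28.1 N·s/m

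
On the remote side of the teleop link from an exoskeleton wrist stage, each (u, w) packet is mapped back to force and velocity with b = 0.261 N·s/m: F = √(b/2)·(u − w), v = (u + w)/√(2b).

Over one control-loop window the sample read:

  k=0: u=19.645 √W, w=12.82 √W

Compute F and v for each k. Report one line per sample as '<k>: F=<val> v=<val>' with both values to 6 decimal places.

k=0: u−w=6.825000, u+w=32.465000; √(b/2)=0.361248, √(2b)=0.722496; F=0.361248×6.825=2.465516, v=32.465000/0.722496=44.934525

0: F=2.465516 v=44.934525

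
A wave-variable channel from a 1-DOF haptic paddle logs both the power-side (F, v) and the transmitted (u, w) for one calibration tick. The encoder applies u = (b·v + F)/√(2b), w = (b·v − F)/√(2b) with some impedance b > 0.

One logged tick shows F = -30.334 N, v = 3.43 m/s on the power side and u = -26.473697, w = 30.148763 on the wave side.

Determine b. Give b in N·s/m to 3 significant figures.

u + w = 3.675066;  u + w = √(2b)·v, so √(2b) = 3.675066/3.43 = 1.071448.
b = (√(2b))²/2 = 1.148000/2 = 0.574000.
(Check via u − w = 2F/√(2b): u − w = -56.622460, 2F/√(2b) = -56.622450.)

b = 0.574 N·s/m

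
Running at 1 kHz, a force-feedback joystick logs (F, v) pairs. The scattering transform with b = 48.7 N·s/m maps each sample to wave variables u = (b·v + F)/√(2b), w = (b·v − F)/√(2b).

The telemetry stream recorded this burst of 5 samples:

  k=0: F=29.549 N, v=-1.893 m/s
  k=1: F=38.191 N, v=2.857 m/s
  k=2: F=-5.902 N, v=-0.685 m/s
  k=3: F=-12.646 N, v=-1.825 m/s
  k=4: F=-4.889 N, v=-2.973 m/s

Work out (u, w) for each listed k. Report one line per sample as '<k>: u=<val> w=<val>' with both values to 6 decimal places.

0: u=-6.347065 w=-12.335224
1: u=17.967810 w=10.228334
2: u=-3.978207 w=-2.782156
3: u=-10.286961 w=-7.724226
4: u=-15.165865 w=-14.175100

k=0: b·v=48.7×(-1.893)=-92.189100; √(2b)=9.869144; u=(-92.189100+29.549)/9.869144=-6.347065, w=(-92.189100−29.549)/9.869144=-12.335224
k=1: b·v=48.7×2.857=139.135900; √(2b)=9.869144; u=(139.135900+38.191)/9.869144=17.967810, w=(139.135900−38.191)/9.869144=10.228334
k=2: b·v=48.7×(-0.685)=-33.359500; √(2b)=9.869144; u=(-33.359500+(-5.902))/9.869144=-3.978207, w=(-33.359500−(-5.902))/9.869144=-2.782156
k=3: b·v=48.7×(-1.825)=-88.877500; √(2b)=9.869144; u=(-88.877500+(-12.646))/9.869144=-10.286961, w=(-88.877500−(-12.646))/9.869144=-7.724226
k=4: b·v=48.7×(-2.973)=-144.785100; √(2b)=9.869144; u=(-144.785100+(-4.889))/9.869144=-15.165865, w=(-144.785100−(-4.889))/9.869144=-14.175100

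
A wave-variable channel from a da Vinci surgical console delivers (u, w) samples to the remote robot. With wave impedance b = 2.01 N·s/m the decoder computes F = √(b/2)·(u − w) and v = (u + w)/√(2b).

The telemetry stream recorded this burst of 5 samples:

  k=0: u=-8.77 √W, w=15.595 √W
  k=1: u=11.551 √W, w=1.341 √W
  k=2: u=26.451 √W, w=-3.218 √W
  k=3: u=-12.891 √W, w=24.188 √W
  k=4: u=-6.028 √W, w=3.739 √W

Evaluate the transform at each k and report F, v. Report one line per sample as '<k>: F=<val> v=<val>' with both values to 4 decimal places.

k=0: u−w=-24.3650, u+w=6.8250; √(b/2)=1.0025, √(2b)=2.0050; F=1.0025×(-24.365)=-24.4258, v=6.8250/2.0050=3.4040
k=1: u−w=10.2100, u+w=12.8920; √(b/2)=1.0025, √(2b)=2.0050; F=1.0025×10.21=10.2355, v=12.8920/2.0050=6.4299
k=2: u−w=29.6690, u+w=23.2330; √(b/2)=1.0025, √(2b)=2.0050; F=1.0025×29.669=29.7431, v=23.2330/2.0050=11.5876
k=3: u−w=-37.0790, u+w=11.2970; √(b/2)=1.0025, √(2b)=2.0050; F=1.0025×(-37.079)=-37.1716, v=11.2970/2.0050=5.6344
k=4: u−w=-9.7670, u+w=-2.2890; √(b/2)=1.0025, √(2b)=2.0050; F=1.0025×(-9.767)=-9.7914, v=-2.2890/2.0050=-1.1416

0: F=-24.4258 v=3.4040
1: F=10.2355 v=6.4299
2: F=29.7431 v=11.5876
3: F=-37.1716 v=5.6344
4: F=-9.7914 v=-1.1416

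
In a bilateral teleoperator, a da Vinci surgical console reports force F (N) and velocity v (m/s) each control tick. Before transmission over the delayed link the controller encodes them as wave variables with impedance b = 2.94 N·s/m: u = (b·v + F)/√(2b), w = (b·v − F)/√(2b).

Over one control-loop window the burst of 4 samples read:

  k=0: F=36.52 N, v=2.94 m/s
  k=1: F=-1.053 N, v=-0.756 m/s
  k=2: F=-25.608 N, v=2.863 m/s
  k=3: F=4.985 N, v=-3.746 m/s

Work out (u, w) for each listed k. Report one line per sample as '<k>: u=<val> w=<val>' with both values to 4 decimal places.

0: u=18.6252 w=-11.4960
1: u=-1.3509 w=-0.4824
2: u=-7.0894 w=14.0318
3: u=-2.4860 w=-6.5976

k=0: b·v=2.94×2.94=8.6436; √(2b)=2.4249; u=(8.6436+36.52)/2.4249=18.6252, w=(8.6436−36.52)/2.4249=-11.4960
k=1: b·v=2.94×(-0.756)=-2.2226; √(2b)=2.4249; u=(-2.2226+(-1.053))/2.4249=-1.3509, w=(-2.2226−(-1.053))/2.4249=-0.4824
k=2: b·v=2.94×2.863=8.4172; √(2b)=2.4249; u=(8.4172+(-25.608))/2.4249=-7.0894, w=(8.4172−(-25.608))/2.4249=14.0318
k=3: b·v=2.94×(-3.746)=-11.0132; √(2b)=2.4249; u=(-11.0132+4.985)/2.4249=-2.4860, w=(-11.0132−4.985)/2.4249=-6.5976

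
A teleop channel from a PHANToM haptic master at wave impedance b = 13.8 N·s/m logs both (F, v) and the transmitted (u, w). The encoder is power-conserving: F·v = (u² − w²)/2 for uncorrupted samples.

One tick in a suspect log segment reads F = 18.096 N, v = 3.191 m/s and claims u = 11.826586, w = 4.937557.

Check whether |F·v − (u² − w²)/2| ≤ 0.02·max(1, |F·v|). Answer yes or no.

F·v = 18.096×3.191 = 57.744336 W.
(u² − w²)/2 = (139.868136 − 24.379469)/2 = 57.744334 W.
|Δ| = 0.000002;  2% of max(1, |F·v|) = 1.154887.

yes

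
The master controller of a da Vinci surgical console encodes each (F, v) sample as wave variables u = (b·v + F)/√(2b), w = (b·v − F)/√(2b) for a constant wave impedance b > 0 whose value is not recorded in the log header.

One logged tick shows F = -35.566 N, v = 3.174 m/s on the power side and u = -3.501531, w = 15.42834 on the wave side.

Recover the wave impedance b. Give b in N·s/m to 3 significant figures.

b = 7.06 N·s/m

u + w = 11.926809;  u + w = √(2b)·v, so √(2b) = 11.926809/3.174 = 3.757659.
b = (√(2b))²/2 = 14.120000/2 = 7.060000.
(Check via u − w = 2F/√(2b): u − w = -18.929871, 2F/√(2b) = -18.929872.)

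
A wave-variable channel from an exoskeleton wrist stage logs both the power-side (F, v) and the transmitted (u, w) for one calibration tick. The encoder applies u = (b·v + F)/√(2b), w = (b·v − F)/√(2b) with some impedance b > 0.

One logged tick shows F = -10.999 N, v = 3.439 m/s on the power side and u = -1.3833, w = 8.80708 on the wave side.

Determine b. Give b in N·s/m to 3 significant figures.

b = 2.33 N·s/m

u + w = 7.42378;  u + w = √(2b)·v, so √(2b) = 7.42378/3.439 = 2.15870.
b = (√(2b))²/2 = 4.66000/2 = 2.33000.
(Check via u − w = 2F/√(2b): u − w = -10.19038, 2F/√(2b) = -10.19038.)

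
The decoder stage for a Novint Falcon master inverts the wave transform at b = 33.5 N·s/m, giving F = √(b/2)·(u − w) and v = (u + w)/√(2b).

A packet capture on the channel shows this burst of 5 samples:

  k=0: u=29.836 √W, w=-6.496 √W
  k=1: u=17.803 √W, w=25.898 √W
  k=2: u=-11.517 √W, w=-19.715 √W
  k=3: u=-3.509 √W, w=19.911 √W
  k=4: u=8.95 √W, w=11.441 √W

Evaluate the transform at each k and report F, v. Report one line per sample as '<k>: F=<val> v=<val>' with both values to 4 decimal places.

k=0: u−w=36.3320, u+w=23.3400; √(b/2)=4.0927, √(2b)=8.1854; F=4.0927×36.332=148.6951, v=23.3400/8.1854=2.8514
k=1: u−w=-8.0950, u+w=43.7010; √(b/2)=4.0927, √(2b)=8.1854; F=4.0927×(-8.095)=-33.1302, v=43.7010/8.1854=5.3389
k=2: u−w=8.1980, u+w=-31.2320; √(b/2)=4.0927, √(2b)=8.1854; F=4.0927×8.198=33.5518, v=-31.2320/8.1854=-3.8156
k=3: u−w=-23.4200, u+w=16.4020; √(b/2)=4.0927, √(2b)=8.1854; F=4.0927×(-23.42)=-95.8505, v=16.4020/8.1854=2.0038
k=4: u−w=-2.4910, u+w=20.3910; √(b/2)=4.0927, √(2b)=8.1854; F=4.0927×(-2.491)=-10.1949, v=20.3910/8.1854=2.4912

0: F=148.6951 v=2.8514
1: F=-33.1302 v=5.3389
2: F=33.5518 v=-3.8156
3: F=-95.8505 v=2.0038
4: F=-10.1949 v=2.4912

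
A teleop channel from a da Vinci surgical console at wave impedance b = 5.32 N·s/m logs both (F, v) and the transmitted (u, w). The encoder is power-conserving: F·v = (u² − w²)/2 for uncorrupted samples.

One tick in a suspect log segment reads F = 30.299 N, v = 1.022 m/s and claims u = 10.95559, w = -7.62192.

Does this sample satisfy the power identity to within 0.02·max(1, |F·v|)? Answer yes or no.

yes

F·v = 30.299×1.022 = 30.9656 W.
(u² − w²)/2 = (120.0250 − 58.0937)/2 = 30.9656 W.
|Δ| = 0.0001;  2% of max(1, |F·v|) = 0.6193.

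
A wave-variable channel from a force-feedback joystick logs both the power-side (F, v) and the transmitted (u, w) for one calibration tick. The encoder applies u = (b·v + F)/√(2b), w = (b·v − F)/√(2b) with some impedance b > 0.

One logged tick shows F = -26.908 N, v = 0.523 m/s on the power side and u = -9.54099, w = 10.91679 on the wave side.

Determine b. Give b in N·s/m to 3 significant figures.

u + w = 1.37580;  u + w = √(2b)·v, so √(2b) = 1.37580/0.523 = 2.63059.
b = (√(2b))²/2 = 6.92002/2 = 3.46001.
(Check via u − w = 2F/√(2b): u − w = -20.45778, 2F/√(2b) = -20.45775.)

b = 3.46 N·s/m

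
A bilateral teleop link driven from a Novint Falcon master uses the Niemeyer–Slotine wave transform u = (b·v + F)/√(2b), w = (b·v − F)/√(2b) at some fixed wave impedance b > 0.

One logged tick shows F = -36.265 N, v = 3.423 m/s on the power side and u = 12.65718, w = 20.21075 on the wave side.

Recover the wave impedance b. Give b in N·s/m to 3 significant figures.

b = 46.1 N·s/m

u + w = 32.8679;  u + w = √(2b)·v, so √(2b) = 32.8679/3.423 = 9.6021.
b = (√(2b))²/2 = 92.2000/2 = 46.1000.
(Check via u − w = 2F/√(2b): u − w = -7.5536, 2F/√(2b) = -7.5536.)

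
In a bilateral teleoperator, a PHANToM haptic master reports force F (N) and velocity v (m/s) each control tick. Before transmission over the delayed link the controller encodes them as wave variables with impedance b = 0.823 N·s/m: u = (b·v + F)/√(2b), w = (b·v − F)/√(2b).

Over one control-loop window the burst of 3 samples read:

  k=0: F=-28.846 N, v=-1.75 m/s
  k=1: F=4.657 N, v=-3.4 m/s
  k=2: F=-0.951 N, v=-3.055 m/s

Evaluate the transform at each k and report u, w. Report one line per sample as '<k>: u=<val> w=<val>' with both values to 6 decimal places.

k=0: b·v=0.823×(-1.75)=-1.440250; √(2b)=1.282965; u=(-1.440250+(-28.846))/1.282965=-23.606445, w=(-1.440250−(-28.846))/1.282965=21.361256
k=1: b·v=0.823×(-3.4)=-2.798200; √(2b)=1.282965; u=(-2.798200+4.657)/1.282965=1.448831, w=(-2.798200−4.657)/1.282965=-5.810913
k=2: b·v=0.823×(-3.055)=-2.514265; √(2b)=1.282965; u=(-2.514265+(-0.951))/1.282965=-2.700981, w=(-2.514265−(-0.951))/1.282965=-1.218478

0: u=-23.606445 w=21.361256
1: u=1.448831 w=-5.810913
2: u=-2.700981 w=-1.218478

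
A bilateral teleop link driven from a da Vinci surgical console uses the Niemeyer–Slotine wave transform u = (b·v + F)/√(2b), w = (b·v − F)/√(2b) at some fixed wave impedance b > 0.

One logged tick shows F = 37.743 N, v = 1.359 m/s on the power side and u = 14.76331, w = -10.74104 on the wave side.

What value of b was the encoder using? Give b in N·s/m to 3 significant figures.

u + w = 4.02227;  u + w = √(2b)·v, so √(2b) = 4.02227/1.359 = 2.95973.
b = (√(2b))²/2 = 8.75999/2 = 4.37999.
(Check via u − w = 2F/√(2b): u − w = 25.50435, 2F/√(2b) = 25.50437.)

b = 4.38 N·s/m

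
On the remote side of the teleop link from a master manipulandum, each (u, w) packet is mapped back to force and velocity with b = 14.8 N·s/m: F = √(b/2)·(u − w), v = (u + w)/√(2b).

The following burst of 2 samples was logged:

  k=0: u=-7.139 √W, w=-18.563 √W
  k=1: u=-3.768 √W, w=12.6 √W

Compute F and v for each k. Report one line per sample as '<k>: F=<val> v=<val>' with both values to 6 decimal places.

0: F=31.076640 v=-4.724122
1: F=-44.525774 v=1.623354

k=0: u−w=11.424000, u+w=-25.702000; √(b/2)=2.720294, √(2b)=5.440588; F=2.720294×11.424=31.076640, v=-25.702000/5.440588=-4.724122
k=1: u−w=-16.368000, u+w=8.832000; √(b/2)=2.720294, √(2b)=5.440588; F=2.720294×(-16.368)=-44.525774, v=8.832000/5.440588=1.623354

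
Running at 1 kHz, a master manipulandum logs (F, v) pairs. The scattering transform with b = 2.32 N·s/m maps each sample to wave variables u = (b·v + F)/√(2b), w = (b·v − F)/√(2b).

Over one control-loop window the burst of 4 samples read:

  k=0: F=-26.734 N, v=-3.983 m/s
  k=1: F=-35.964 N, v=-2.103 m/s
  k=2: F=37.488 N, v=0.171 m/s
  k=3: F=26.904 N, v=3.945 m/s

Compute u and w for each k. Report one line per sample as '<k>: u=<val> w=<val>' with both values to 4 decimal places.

0: u=-16.7008 w=8.1211
1: u=-18.9609 w=14.4309
2: u=17.5875 w=-17.2192
3: u=16.7388 w=-8.2410

k=0: b·v=2.32×(-3.983)=-9.2406; √(2b)=2.1541; u=(-9.2406+(-26.734))/2.1541=-16.7008, w=(-9.2406−(-26.734))/2.1541=8.1211
k=1: b·v=2.32×(-2.103)=-4.8790; √(2b)=2.1541; u=(-4.8790+(-35.964))/2.1541=-18.9609, w=(-4.8790−(-35.964))/2.1541=14.4309
k=2: b·v=2.32×0.171=0.3967; √(2b)=2.1541; u=(0.3967+37.488)/2.1541=17.5875, w=(0.3967−37.488)/2.1541=-17.2192
k=3: b·v=2.32×3.945=9.1524; √(2b)=2.1541; u=(9.1524+26.904)/2.1541=16.7388, w=(9.1524−26.904)/2.1541=-8.2410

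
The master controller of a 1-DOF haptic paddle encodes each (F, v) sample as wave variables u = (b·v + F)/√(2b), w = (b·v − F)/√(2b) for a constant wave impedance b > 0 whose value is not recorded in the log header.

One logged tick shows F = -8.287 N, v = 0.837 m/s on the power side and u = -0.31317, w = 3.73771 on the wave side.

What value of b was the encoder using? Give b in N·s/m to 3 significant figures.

u + w = 3.42454;  u + w = √(2b)·v, so √(2b) = 3.42454/0.837 = 4.09145.
b = (√(2b))²/2 = 16.73993/2 = 8.36996.
(Check via u − w = 2F/√(2b): u − w = -4.05088, 2F/√(2b) = -4.05089.)

b = 8.37 N·s/m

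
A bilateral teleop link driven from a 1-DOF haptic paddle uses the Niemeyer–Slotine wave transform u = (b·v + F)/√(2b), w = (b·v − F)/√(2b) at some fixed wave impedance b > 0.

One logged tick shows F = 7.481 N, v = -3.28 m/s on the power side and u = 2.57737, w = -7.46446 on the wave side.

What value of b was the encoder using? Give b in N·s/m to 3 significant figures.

b = 1.11 N·s/m

u + w = -4.8871;  u + w = √(2b)·v, so √(2b) = -4.8871/(-3.28) = 1.4900.
b = (√(2b))²/2 = 2.2200/2 = 1.1100.
(Check via u − w = 2F/√(2b): u − w = 10.0418, 2F/√(2b) = 10.0418.)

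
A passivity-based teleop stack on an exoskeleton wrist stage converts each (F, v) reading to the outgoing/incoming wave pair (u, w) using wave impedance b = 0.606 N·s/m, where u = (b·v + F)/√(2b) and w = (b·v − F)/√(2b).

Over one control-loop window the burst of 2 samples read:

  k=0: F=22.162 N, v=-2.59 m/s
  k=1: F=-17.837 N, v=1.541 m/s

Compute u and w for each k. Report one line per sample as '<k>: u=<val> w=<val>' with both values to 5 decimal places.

0: u=18.70497 w=-21.55632
1: u=-15.35382 w=17.05032

k=0: b·v=0.606×(-2.59)=-1.56954; √(2b)=1.10091; u=(-1.56954+22.162)/1.10091=18.70497, w=(-1.56954−22.162)/1.10091=-21.55632
k=1: b·v=0.606×1.541=0.93385; √(2b)=1.10091; u=(0.93385+(-17.837))/1.10091=-15.35382, w=(0.93385−(-17.837))/1.10091=17.05032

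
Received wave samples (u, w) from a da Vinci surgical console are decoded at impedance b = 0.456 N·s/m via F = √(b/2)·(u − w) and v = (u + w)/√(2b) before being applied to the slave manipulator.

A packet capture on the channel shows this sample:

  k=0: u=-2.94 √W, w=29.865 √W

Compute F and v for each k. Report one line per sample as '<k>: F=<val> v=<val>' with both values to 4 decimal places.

0: F=-15.6642 v=28.1941

k=0: u−w=-32.8050, u+w=26.9250; √(b/2)=0.4775, √(2b)=0.9550; F=0.4775×(-32.805)=-15.6642, v=26.9250/0.9550=28.1941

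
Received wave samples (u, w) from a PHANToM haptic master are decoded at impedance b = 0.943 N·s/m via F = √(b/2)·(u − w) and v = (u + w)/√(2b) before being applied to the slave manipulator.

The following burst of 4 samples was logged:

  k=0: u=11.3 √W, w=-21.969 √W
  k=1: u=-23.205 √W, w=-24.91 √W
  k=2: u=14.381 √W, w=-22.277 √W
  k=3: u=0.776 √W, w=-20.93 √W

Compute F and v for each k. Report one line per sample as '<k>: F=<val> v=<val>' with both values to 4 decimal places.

0: F=22.8444 v=-7.7688
1: F=1.1708 v=-35.0356
2: F=25.1715 v=-5.7496
3: F=14.9046 v=-14.6754

k=0: u−w=33.2690, u+w=-10.6690; √(b/2)=0.6867, √(2b)=1.3733; F=0.6867×33.269=22.8444, v=-10.6690/1.3733=-7.7688
k=1: u−w=1.7050, u+w=-48.1150; √(b/2)=0.6867, √(2b)=1.3733; F=0.6867×1.705=1.1708, v=-48.1150/1.3733=-35.0356
k=2: u−w=36.6580, u+w=-7.8960; √(b/2)=0.6867, √(2b)=1.3733; F=0.6867×36.658=25.1715, v=-7.8960/1.3733=-5.7496
k=3: u−w=21.7060, u+w=-20.1540; √(b/2)=0.6867, √(2b)=1.3733; F=0.6867×21.706=14.9046, v=-20.1540/1.3733=-14.6754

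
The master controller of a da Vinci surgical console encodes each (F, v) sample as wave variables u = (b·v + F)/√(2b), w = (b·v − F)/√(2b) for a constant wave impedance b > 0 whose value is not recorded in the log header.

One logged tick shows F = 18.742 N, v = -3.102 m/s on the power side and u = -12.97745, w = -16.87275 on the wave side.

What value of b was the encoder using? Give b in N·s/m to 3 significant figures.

b = 46.3 N·s/m

u + w = -29.8502;  u + w = √(2b)·v, so √(2b) = -29.8502/(-3.102) = 9.6229.
b = (√(2b))²/2 = 92.6000/2 = 46.3000.
(Check via u − w = 2F/√(2b): u − w = 3.8953, 2F/√(2b) = 3.8953.)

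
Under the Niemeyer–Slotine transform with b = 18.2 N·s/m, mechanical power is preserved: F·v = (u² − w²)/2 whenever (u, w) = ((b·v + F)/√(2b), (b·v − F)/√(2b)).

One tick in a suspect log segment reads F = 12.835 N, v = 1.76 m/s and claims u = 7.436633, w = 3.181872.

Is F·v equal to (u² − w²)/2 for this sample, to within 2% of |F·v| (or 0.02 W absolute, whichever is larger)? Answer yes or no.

F·v = 12.835×1.76 = 22.589600 W.
(u² − w²)/2 = (55.303510 − 10.124309)/2 = 22.589600 W.
|Δ| = 0.000000;  2% of max(1, |F·v|) = 0.451792.

yes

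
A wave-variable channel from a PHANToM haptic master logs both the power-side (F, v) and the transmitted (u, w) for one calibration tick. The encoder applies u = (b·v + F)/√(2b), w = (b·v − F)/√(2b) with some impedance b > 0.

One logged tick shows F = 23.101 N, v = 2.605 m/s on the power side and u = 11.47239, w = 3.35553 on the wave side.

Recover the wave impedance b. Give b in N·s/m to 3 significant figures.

u + w = 14.8279;  u + w = √(2b)·v, so √(2b) = 14.8279/2.605 = 5.6921.
b = (√(2b))²/2 = 32.4000/2 = 16.2000.
(Check via u − w = 2F/√(2b): u − w = 8.1169, 2F/√(2b) = 8.1169.)

b = 16.2 N·s/m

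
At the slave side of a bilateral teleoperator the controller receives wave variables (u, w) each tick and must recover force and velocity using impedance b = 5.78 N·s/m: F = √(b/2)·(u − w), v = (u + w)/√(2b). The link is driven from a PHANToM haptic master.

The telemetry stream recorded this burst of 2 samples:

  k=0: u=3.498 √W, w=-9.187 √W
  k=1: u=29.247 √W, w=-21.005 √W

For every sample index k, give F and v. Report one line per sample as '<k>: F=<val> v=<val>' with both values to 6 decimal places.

0: F=21.564500 v=-1.673235
1: F=85.428400 v=2.424118

k=0: u−w=12.685000, u+w=-5.689000; √(b/2)=1.700000, √(2b)=3.400000; F=1.700000×12.685=21.564500, v=-5.689000/3.400000=-1.673235
k=1: u−w=50.252000, u+w=8.242000; √(b/2)=1.700000, √(2b)=3.400000; F=1.700000×50.252=85.428400, v=8.242000/3.400000=2.424118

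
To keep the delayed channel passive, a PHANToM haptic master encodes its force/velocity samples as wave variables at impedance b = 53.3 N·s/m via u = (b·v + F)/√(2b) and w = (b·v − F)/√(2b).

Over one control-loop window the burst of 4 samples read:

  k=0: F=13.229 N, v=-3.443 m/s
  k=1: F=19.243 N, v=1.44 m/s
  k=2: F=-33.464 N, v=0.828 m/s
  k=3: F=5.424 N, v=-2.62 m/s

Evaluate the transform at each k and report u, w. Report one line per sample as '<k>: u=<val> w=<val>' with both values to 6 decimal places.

0: u=-16.492726 w=-19.055311
1: u=9.297582 w=5.570026
2: u=1.033286 w=7.515588
3: u=-13.000052 w=-14.050734

k=0: b·v=53.3×(-3.443)=-183.511900; √(2b)=10.324728; u=(-183.511900+13.229)/10.324728=-16.492726, w=(-183.511900−13.229)/10.324728=-19.055311
k=1: b·v=53.3×1.44=76.752000; √(2b)=10.324728; u=(76.752000+19.243)/10.324728=9.297582, w=(76.752000−19.243)/10.324728=5.570026
k=2: b·v=53.3×0.828=44.132400; √(2b)=10.324728; u=(44.132400+(-33.464))/10.324728=1.033286, w=(44.132400−(-33.464))/10.324728=7.515588
k=3: b·v=53.3×(-2.62)=-139.646000; √(2b)=10.324728; u=(-139.646000+5.424)/10.324728=-13.000052, w=(-139.646000−5.424)/10.324728=-14.050734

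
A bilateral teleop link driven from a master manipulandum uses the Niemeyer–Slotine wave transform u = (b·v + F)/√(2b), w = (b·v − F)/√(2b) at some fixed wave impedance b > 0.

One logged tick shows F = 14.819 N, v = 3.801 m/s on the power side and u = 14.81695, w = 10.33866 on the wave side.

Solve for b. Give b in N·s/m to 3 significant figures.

u + w = 25.15561;  u + w = √(2b)·v, so √(2b) = 25.15561/3.801 = 6.61816.
b = (√(2b))²/2 = 43.79999/2 = 21.89999.
(Check via u − w = 2F/√(2b): u − w = 4.47829, 2F/√(2b) = 4.47829.)

b = 21.9 N·s/m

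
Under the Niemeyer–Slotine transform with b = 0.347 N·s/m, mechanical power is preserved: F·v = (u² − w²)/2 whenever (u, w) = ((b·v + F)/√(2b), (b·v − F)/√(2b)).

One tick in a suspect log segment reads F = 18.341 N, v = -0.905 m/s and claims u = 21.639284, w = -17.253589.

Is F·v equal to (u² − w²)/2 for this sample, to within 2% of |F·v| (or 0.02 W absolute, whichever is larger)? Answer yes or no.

F·v = 18.341×(-0.905) = -16.598605 W.
(u² − w²)/2 = (468.258612 − 297.686333)/2 = 85.286139 W.
|Δ| = 101.884744;  2% of max(1, |F·v|) = 0.331972.

no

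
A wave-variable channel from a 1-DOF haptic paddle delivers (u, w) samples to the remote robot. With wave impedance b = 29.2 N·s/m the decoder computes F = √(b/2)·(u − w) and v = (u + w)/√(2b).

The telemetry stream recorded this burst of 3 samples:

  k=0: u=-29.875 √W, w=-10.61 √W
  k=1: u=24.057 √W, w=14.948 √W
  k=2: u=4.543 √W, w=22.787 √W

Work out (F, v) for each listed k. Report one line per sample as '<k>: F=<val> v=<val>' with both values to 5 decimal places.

0: F=-73.61146 v=-5.29770
1: F=34.80544 v=5.10404
2: F=-69.71023 v=3.57629

k=0: u−w=-19.26500, u+w=-40.48500; √(b/2)=3.82099, √(2b)=7.64199; F=3.82099×(-19.265)=-73.61146, v=-40.48500/7.64199=-5.29770
k=1: u−w=9.10900, u+w=39.00500; √(b/2)=3.82099, √(2b)=7.64199; F=3.82099×9.109=34.80544, v=39.00500/7.64199=5.10404
k=2: u−w=-18.24400, u+w=27.33000; √(b/2)=3.82099, √(2b)=7.64199; F=3.82099×(-18.244)=-69.71023, v=27.33000/7.64199=3.57629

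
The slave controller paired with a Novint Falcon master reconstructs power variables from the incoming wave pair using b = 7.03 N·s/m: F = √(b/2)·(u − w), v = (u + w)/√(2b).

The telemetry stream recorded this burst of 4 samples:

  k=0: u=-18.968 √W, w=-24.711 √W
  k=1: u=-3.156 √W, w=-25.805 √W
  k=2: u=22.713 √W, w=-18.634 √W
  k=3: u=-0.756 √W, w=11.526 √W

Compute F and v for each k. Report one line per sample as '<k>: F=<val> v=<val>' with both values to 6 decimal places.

0: F=10.767168 v=-11.648769
1: F=42.463100 v=-7.723620
2: F=77.518734 v=1.087830
3: F=-23.026703 v=2.872255

k=0: u−w=5.743000, u+w=-43.679000; √(b/2)=1.874833, √(2b)=3.749667; F=1.874833×5.743=10.767168, v=-43.679000/3.749667=-11.648769
k=1: u−w=22.649000, u+w=-28.961000; √(b/2)=1.874833, √(2b)=3.749667; F=1.874833×22.649=42.463100, v=-28.961000/3.749667=-7.723620
k=2: u−w=41.347000, u+w=4.079000; √(b/2)=1.874833, √(2b)=3.749667; F=1.874833×41.347=77.518734, v=4.079000/3.749667=1.087830
k=3: u−w=-12.282000, u+w=10.770000; √(b/2)=1.874833, √(2b)=3.749667; F=1.874833×(-12.282)=-23.026703, v=10.770000/3.749667=2.872255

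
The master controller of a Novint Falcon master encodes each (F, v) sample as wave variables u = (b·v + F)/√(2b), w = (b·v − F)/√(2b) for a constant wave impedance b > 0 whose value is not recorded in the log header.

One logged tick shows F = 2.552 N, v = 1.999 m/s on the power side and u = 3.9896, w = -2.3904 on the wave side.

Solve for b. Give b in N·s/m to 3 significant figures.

u + w = 1.599200;  u + w = √(2b)·v, so √(2b) = 1.599200/1.999 = 0.800000.
b = (√(2b))²/2 = 0.640000/2 = 0.320000.
(Check via u − w = 2F/√(2b): u − w = 6.380000, 2F/√(2b) = 6.380000.)

b = 0.32 N·s/m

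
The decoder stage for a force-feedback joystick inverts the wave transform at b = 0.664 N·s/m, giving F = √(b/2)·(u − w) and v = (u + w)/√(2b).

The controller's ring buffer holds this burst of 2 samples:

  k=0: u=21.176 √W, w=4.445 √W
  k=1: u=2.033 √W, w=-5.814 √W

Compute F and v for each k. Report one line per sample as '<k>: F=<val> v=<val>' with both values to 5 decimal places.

k=0: u−w=16.73100, u+w=25.62100; √(b/2)=0.57619, √(2b)=1.15239; F=0.57619×16.731=9.64031, v=25.62100/1.15239=22.23295
k=1: u−w=7.84700, u+w=-3.78100; √(b/2)=0.57619, √(2b)=1.15239; F=0.57619×7.847=4.52140, v=-3.78100/1.15239=-3.28101

0: F=9.64031 v=22.23295
1: F=4.52140 v=-3.28101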